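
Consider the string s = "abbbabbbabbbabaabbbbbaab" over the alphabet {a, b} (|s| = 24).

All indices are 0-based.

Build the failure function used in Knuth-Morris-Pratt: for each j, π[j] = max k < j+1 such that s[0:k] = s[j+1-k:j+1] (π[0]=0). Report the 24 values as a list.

[0, 0, 0, 0, 1, 2, 3, 4, 5, 6, 7, 8, 9, 10, 1, 1, 2, 3, 4, 0, 0, 1, 1, 2]

π[0] = 0
j=1 s[j]='b': π[1]=0 (border '')
j=2 s[j]='b': π[2]=0 (border '')
j=3 s[j]='b': π[3]=0 (border '')
j=4 s[j]='a': π[4]=1 (border 'a')
j=5 s[j]='b': π[5]=2 (border 'ab')
j=6 s[j]='b': π[6]=3 (border 'abb')
j=7 s[j]='b': π[7]=4 (border 'abbb')
j=8 s[j]='a': π[8]=5 (border 'abbba')
j=9 s[j]='b': π[9]=6 (border 'abbbab')
j=10 s[j]='b': π[10]=7 (border 'abbbabb')
j=11 s[j]='b': π[11]=8 (border 'abbbabbb')
j=12 s[j]='a': π[12]=9 (border 'abbbabbba')
j=13 s[j]='b': π[13]=10 (border 'abbbabbbab')
j=14 s[j]='a': k: 10→6→2→0; π[14]=1 (border 'a')
j=15 s[j]='a': k: 1→0; π[15]=1 (border 'a')
j=16 s[j]='b': π[16]=2 (border 'ab')
j=17 s[j]='b': π[17]=3 (border 'abb')
j=18 s[j]='b': π[18]=4 (border 'abbb')
j=19 s[j]='b': k: 4→0; π[19]=0 (border '')
j=20 s[j]='b': π[20]=0 (border '')
j=21 s[j]='a': π[21]=1 (border 'a')
j=22 s[j]='a': k: 1→0; π[22]=1 (border 'a')
j=23 s[j]='b': π[23]=2 (border 'ab')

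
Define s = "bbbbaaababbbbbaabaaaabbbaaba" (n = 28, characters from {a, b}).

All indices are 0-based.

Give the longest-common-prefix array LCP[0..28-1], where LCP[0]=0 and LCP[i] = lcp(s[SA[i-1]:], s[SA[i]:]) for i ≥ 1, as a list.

[0, 1, 3, 4, 2, 4, 4, 3, 1, 3, 3, 2, 4, 0, 2, 4, 3, 5, 2, 1, 4, 6, 2, 5, 7, 3, 6, 4]

rank | idx | suffix
   0 |  27 | a
   1 |  17 | aaaabbbaaba
   2 |   4 | aaababbbbbaabaaaabbbaaba
   3 |  18 | aaabbbaaba
   4 |  24 | aaba
   5 |  14 | aabaaaabbbaaba
   6 |   5 | aababbbbbaabaaaabbbaaba
   7 |  19 | aabbbaaba
   8 |  25 | aba
   9 |  15 | abaaaabbbaaba
  10 |   6 | ababbbbbaabaaaabbbaaba
  11 |  20 | abbbaaba
  12 |   8 | abbbbbaabaaaabbbaaba
  13 |  26 | ba
  14 |  16 | baaaabbbaaba
  15 |   3 | baaababbbbbaabaaaabbbaaba
  16 |  23 | baaba
  17 |  13 | baabaaaabbbaaba
  18 |   7 | babbbbbaabaaaabbbaaba
  19 |   2 | bbaaababbbbbaabaaaabbbaaba
  20 |  22 | bbaaba
  21 |  12 | bbaabaaaabbbaaba
  22 |   1 | bbbaaababbbbbaabaaaabbbaaba
  23 |  21 | bbbaaba
  24 |  11 | bbbaabaaaabbbaaba
  25 |   0 | bbbbaaababbbbbaabaaaabbbaaba
  26 |  10 | bbbbaabaaaabbbaaba
  27 |   9 | bbbbbaabaaaabbbaaba

SA = [27, 17, 4, 18, 24, 14, 5, 19, 25, 15, 6, 20, 8, 26, 16, 3, 23, 13, 7, 2, 22, 12, 1, 21, 11, 0, 10, 9]
rank  pair      lcp
   1  s[27:],s[17:]  1  'a'
   2  s[17:],s[4:]  3  'aaa'
   3  s[4:],s[18:]  4  'aaab'
   4  s[18:],s[24:]  2  'aa'
   5  s[24:],s[14:]  4  'aaba'
   6  s[14:],s[5:]  4  'aaba'
   7  s[5:],s[19:]  3  'aab'
   8  s[19:],s[25:]  1  'a'
   9  s[25:],s[15:]  3  'aba'
  10  s[15:],s[6:]  3  'aba'
  11  s[6:],s[20:]  2  'ab'
  12  s[20:],s[8:]  4  'abbb'
  13  s[8:],s[26:]  0  ''
  14  s[26:],s[16:]  2  'ba'
  15  s[16:],s[3:]  4  'baaa'
  16  s[3:],s[23:]  3  'baa'
  17  s[23:],s[13:]  5  'baaba'
  18  s[13:],s[7:]  2  'ba'
  19  s[7:],s[2:]  1  'b'
  20  s[2:],s[22:]  4  'bbaa'
  21  s[22:],s[12:]  6  'bbaaba'
  22  s[12:],s[1:]  2  'bb'
  23  s[1:],s[21:]  5  'bbbaa'
  24  s[21:],s[11:]  7  'bbbaaba'
  25  s[11:],s[0:]  3  'bbb'
  26  s[0:],s[10:]  6  'bbbbaa'
  27  s[10:],s[9:]  4  'bbbb'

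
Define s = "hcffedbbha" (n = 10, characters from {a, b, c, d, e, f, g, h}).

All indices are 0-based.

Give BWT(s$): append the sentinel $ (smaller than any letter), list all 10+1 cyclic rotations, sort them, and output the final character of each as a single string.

ahdbheffcb$

rank  rotation     last
    0  $hcffedbbha  a
    1  a$hcffedbbh  h
    2  bbha$hcffed  d
    3  bha$hcffedb  b
    4  cffedbbha$h  h
    5  dbbha$hcffe  e
    6  edbbha$hcff  f
    7  fedbbha$hcf  f
    8  ffedbbha$hc  c
    9  ha$hcffedbb  b
   10  hcffedbbha$  $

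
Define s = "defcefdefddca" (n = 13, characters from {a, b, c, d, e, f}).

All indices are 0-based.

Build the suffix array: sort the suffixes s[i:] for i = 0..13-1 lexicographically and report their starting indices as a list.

rank | idx | suffix
   0 |  12 | a
   1 |  11 | ca
   2 |   3 | cefdefddca
   3 |  10 | dca
   4 |   9 | ddca
   5 |   0 | defcefdefddca
   6 |   6 | defddca
   7 |   1 | efcefdefddca
   8 |   7 | efddca
   9 |   4 | efdefddca
  10 |   2 | fcefdefddca
  11 |   8 | fddca
  12 |   5 | fdefddca

[12, 11, 3, 10, 9, 0, 6, 1, 7, 4, 2, 8, 5]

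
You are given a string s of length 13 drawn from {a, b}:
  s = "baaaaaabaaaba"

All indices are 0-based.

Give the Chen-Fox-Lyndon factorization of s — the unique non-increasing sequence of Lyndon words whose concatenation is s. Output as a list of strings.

emit factor 1: 'b' (i=0, period=1)
emit factor 2: 'aaaaaabaaab' (i=1, period=11)
emit factor 3: 'a' (i=12, period=1)

["b", "aaaaaabaaab", "a"]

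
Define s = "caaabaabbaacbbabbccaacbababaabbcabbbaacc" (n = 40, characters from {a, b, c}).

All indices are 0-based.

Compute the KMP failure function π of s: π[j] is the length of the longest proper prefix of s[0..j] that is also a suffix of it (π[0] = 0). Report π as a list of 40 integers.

[0, 0, 0, 0, 0, 0, 0, 0, 0, 0, 0, 1, 0, 0, 0, 0, 0, 1, 1, 2, 3, 1, 0, 0, 0, 0, 0, 0, 0, 0, 0, 1, 2, 0, 0, 0, 0, 0, 1, 1]

π[0] = 0
j=1 s[j]='a': π[1]=0 (border '')
j=2 s[j]='a': π[2]=0 (border '')
j=3 s[j]='a': π[3]=0 (border '')
j=4 s[j]='b': π[4]=0 (border '')
j=5 s[j]='a': π[5]=0 (border '')
j=6 s[j]='a': π[6]=0 (border '')
j=7 s[j]='b': π[7]=0 (border '')
j=8 s[j]='b': π[8]=0 (border '')
j=9 s[j]='a': π[9]=0 (border '')
j=10 s[j]='a': π[10]=0 (border '')
j=11 s[j]='c': π[11]=1 (border 'c')
j=12 s[j]='b': k: 1→0; π[12]=0 (border '')
j=13 s[j]='b': π[13]=0 (border '')
j=14 s[j]='a': π[14]=0 (border '')
j=15 s[j]='b': π[15]=0 (border '')
j=16 s[j]='b': π[16]=0 (border '')
j=17 s[j]='c': π[17]=1 (border 'c')
j=18 s[j]='c': k: 1→0; π[18]=1 (border 'c')
j=19 s[j]='a': π[19]=2 (border 'ca')
j=20 s[j]='a': π[20]=3 (border 'caa')
j=21 s[j]='c': k: 3→0; π[21]=1 (border 'c')
j=22 s[j]='b': k: 1→0; π[22]=0 (border '')
j=23 s[j]='a': π[23]=0 (border '')
j=24 s[j]='b': π[24]=0 (border '')
j=25 s[j]='a': π[25]=0 (border '')
j=26 s[j]='b': π[26]=0 (border '')
j=27 s[j]='a': π[27]=0 (border '')
j=28 s[j]='a': π[28]=0 (border '')
j=29 s[j]='b': π[29]=0 (border '')
j=30 s[j]='b': π[30]=0 (border '')
j=31 s[j]='c': π[31]=1 (border 'c')
j=32 s[j]='a': π[32]=2 (border 'ca')
j=33 s[j]='b': k: 2→0; π[33]=0 (border '')
j=34 s[j]='b': π[34]=0 (border '')
j=35 s[j]='b': π[35]=0 (border '')
j=36 s[j]='a': π[36]=0 (border '')
j=37 s[j]='a': π[37]=0 (border '')
j=38 s[j]='c': π[38]=1 (border 'c')
j=39 s[j]='c': k: 1→0; π[39]=1 (border 'c')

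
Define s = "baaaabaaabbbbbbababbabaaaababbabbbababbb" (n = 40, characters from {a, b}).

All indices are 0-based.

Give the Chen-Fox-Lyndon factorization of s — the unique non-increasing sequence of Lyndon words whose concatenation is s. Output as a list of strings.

emit factor 1: 'b' (i=0, period=1)
emit factor 2: 'aaaabaaabbbbbbababbabaaaababbabbbababbb' (i=1, period=39)

["b", "aaaabaaabbbbbbababbabaaaababbabbbababbb"]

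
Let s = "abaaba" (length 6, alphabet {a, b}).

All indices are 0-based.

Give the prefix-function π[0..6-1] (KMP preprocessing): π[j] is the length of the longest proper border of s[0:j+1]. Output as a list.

[0, 0, 1, 1, 2, 3]

π[0] = 0
j=1 s[j]='b': π[1]=0 (border '')
j=2 s[j]='a': π[2]=1 (border 'a')
j=3 s[j]='a': k: 1→0; π[3]=1 (border 'a')
j=4 s[j]='b': π[4]=2 (border 'ab')
j=5 s[j]='a': π[5]=3 (border 'aba')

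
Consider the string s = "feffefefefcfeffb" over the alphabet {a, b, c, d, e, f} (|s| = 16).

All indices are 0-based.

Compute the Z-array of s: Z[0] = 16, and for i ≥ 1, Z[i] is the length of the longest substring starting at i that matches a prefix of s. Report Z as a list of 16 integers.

Z[0]=16
i=1: fresh scan; Z[1]=0
i=2: fresh scan; Z[2]=1 grow→box=[2,3)
i=3: fresh scan; Z[3]=3 grow→box=[3,6)
i=4: min(r-i=2, Z[1]=0)=0; Z[4]=0
i=5: min(r-i=1, Z[2]=1)=1; Z[5]=3 grow→box=[5,8)
i=6: min(r-i=2, Z[1]=0)=0; Z[6]=0
i=7: min(r-i=1, Z[2]=1)=1; Z[7]=3 grow→box=[7,10)
i=8: min(r-i=2, Z[1]=0)=0; Z[8]=0
i=9: min(r-i=1, Z[2]=1)=1; Z[9]=1
i=10: fresh scan; Z[10]=0
i=11: fresh scan; Z[11]=4 grow→box=[11,15)
i=12: min(r-i=3, Z[1]=0)=0; Z[12]=0
i=13: min(r-i=2, Z[2]=1)=1; Z[13]=1
i=14: min(r-i=1, Z[3]=3)=1; Z[14]=1
i=15: fresh scan; Z[15]=0

[16, 0, 1, 3, 0, 3, 0, 3, 0, 1, 0, 4, 0, 1, 1, 0]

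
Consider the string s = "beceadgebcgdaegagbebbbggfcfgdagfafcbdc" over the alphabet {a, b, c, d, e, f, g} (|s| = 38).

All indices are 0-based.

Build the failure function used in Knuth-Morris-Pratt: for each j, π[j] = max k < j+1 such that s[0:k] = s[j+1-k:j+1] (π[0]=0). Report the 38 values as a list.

π[0] = 0
j=1 s[j]='e': π[1]=0 (border '')
j=2 s[j]='c': π[2]=0 (border '')
j=3 s[j]='e': π[3]=0 (border '')
j=4 s[j]='a': π[4]=0 (border '')
j=5 s[j]='d': π[5]=0 (border '')
j=6 s[j]='g': π[6]=0 (border '')
j=7 s[j]='e': π[7]=0 (border '')
j=8 s[j]='b': π[8]=1 (border 'b')
j=9 s[j]='c': k: 1→0; π[9]=0 (border '')
j=10 s[j]='g': π[10]=0 (border '')
j=11 s[j]='d': π[11]=0 (border '')
j=12 s[j]='a': π[12]=0 (border '')
j=13 s[j]='e': π[13]=0 (border '')
j=14 s[j]='g': π[14]=0 (border '')
j=15 s[j]='a': π[15]=0 (border '')
j=16 s[j]='g': π[16]=0 (border '')
j=17 s[j]='b': π[17]=1 (border 'b')
j=18 s[j]='e': π[18]=2 (border 'be')
j=19 s[j]='b': k: 2→0; π[19]=1 (border 'b')
j=20 s[j]='b': k: 1→0; π[20]=1 (border 'b')
j=21 s[j]='b': k: 1→0; π[21]=1 (border 'b')
j=22 s[j]='g': k: 1→0; π[22]=0 (border '')
j=23 s[j]='g': π[23]=0 (border '')
j=24 s[j]='f': π[24]=0 (border '')
j=25 s[j]='c': π[25]=0 (border '')
j=26 s[j]='f': π[26]=0 (border '')
j=27 s[j]='g': π[27]=0 (border '')
j=28 s[j]='d': π[28]=0 (border '')
j=29 s[j]='a': π[29]=0 (border '')
j=30 s[j]='g': π[30]=0 (border '')
j=31 s[j]='f': π[31]=0 (border '')
j=32 s[j]='a': π[32]=0 (border '')
j=33 s[j]='f': π[33]=0 (border '')
j=34 s[j]='c': π[34]=0 (border '')
j=35 s[j]='b': π[35]=1 (border 'b')
j=36 s[j]='d': k: 1→0; π[36]=0 (border '')
j=37 s[j]='c': π[37]=0 (border '')

[0, 0, 0, 0, 0, 0, 0, 0, 1, 0, 0, 0, 0, 0, 0, 0, 0, 1, 2, 1, 1, 1, 0, 0, 0, 0, 0, 0, 0, 0, 0, 0, 0, 0, 0, 1, 0, 0]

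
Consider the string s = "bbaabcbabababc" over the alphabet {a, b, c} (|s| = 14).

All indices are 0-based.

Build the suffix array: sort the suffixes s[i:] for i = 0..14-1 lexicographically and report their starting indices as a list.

rank | idx | suffix
   0 |   2 | aabcbabababc
   1 |   7 | abababc
   2 |   9 | ababc
   3 |  11 | abc
   4 |   3 | abcbabababc
   5 |   1 | baabcbabababc
   6 |   6 | babababc
   7 |   8 | bababc
   8 |  10 | babc
   9 |   0 | bbaabcbabababc
  10 |  12 | bc
  11 |   4 | bcbabababc
  12 |  13 | c
  13 |   5 | cbabababc

[2, 7, 9, 11, 3, 1, 6, 8, 10, 0, 12, 4, 13, 5]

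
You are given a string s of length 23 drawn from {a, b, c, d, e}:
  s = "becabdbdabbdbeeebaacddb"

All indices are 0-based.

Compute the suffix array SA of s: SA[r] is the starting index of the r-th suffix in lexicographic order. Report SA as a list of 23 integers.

[17, 8, 3, 18, 22, 16, 9, 6, 4, 10, 0, 12, 2, 19, 7, 21, 5, 11, 20, 15, 1, 14, 13]

sorted suffixes:
  #0 SA[0]=17  'aacddb'
  #1 SA[1]=8  'abbdbeeebaacddb'
  #2 SA[2]=3  'abdbdabbdbeeebaacddb'
  #3 SA[3]=18  'acddb'
  #4 SA[4]=22  'b'
  #5 SA[5]=16  'baacddb'
  #6 SA[6]=9  'bbdbeeebaacddb'
  #7 SA[7]=6  'bdabbdbeeebaacddb'
  #8 SA[8]=4  'bdbdabbdbeeebaacddb'
  #9 SA[9]=10  'bdbeeebaacddb'
  #10 SA[10]=0  'becabdbdabbdbeeebaacddb'
  #11 SA[11]=12  'beeebaacddb'
  #12 SA[12]=2  'cabdbdabbdbeeebaacddb'
  #13 SA[13]=19  'cddb'
  #14 SA[14]=7  'dabbdbeeebaacddb'
  #15 SA[15]=21  'db'
  #16 SA[16]=5  'dbdabbdbeeebaacddb'
  #17 SA[17]=11  'dbeeebaacddb'
  #18 SA[18]=20  'ddb'
  #19 SA[19]=15  'ebaacddb'
  #20 SA[20]=1  'ecabdbdabbdbeeebaacddb'
  #21 SA[21]=14  'eebaacddb'
  #22 SA[22]=13  'eeebaacddb'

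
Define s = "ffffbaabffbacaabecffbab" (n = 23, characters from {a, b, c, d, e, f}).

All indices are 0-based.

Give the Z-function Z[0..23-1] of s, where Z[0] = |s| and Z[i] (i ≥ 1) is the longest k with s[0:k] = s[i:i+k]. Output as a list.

Z[0]=23
i=1: fresh scan; Z[1]=3 grow→box=[1,4)
i=2: min(r-i=2, Z[1]=3)=2; Z[2]=2
i=3: min(r-i=1, Z[2]=2)=1; Z[3]=1
i=4: fresh scan; Z[4]=0
i=5: fresh scan; Z[5]=0
i=6: fresh scan; Z[6]=0
i=7: fresh scan; Z[7]=0
i=8: fresh scan; Z[8]=2 grow→box=[8,10)
i=9: min(r-i=1, Z[1]=3)=1; Z[9]=1
i=10: fresh scan; Z[10]=0
i=11: fresh scan; Z[11]=0
i=12: fresh scan; Z[12]=0
i=13: fresh scan; Z[13]=0
i=14: fresh scan; Z[14]=0
i=15: fresh scan; Z[15]=0
i=16: fresh scan; Z[16]=0
i=17: fresh scan; Z[17]=0
i=18: fresh scan; Z[18]=2 grow→box=[18,20)
i=19: min(r-i=1, Z[1]=3)=1; Z[19]=1
i=20: fresh scan; Z[20]=0
i=21: fresh scan; Z[21]=0
i=22: fresh scan; Z[22]=0

[23, 3, 2, 1, 0, 0, 0, 0, 2, 1, 0, 0, 0, 0, 0, 0, 0, 0, 2, 1, 0, 0, 0]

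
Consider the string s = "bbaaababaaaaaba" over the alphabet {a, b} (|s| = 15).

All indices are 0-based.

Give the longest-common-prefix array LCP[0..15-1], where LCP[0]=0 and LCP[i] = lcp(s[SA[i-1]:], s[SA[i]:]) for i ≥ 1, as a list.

rank | idx | suffix
   0 |  14 | a
   1 |   8 | aaaaaba
   2 |   9 | aaaaba
   3 |  10 | aaaba
   4 |   2 | aaababaaaaaba
   5 |  11 | aaba
   6 |   3 | aababaaaaaba
   7 |  12 | aba
   8 |   6 | abaaaaaba
   9 |   4 | ababaaaaaba
  10 |  13 | ba
  11 |   7 | baaaaaba
  12 |   1 | baaababaaaaaba
  13 |   5 | babaaaaaba
  14 |   0 | bbaaababaaaaaba

SA = [14, 8, 9, 10, 2, 11, 3, 12, 6, 4, 13, 7, 1, 5, 0]
[i] adj suffixes → lcp
  [1] 14/8 → 1 ('a')
  [2] 8/9 → 4 ('aaaa')
  [3] 9/10 → 3 ('aaa')
  [4] 10/2 → 5 ('aaaba')
  [5] 2/11 → 2 ('aa')
  [6] 11/3 → 4 ('aaba')
  [7] 3/12 → 1 ('a')
  [8] 12/6 → 3 ('aba')
  [9] 6/4 → 3 ('aba')
  [10] 4/13 → 0 ('')
  [11] 13/7 → 2 ('ba')
  [12] 7/1 → 4 ('baaa')
  [13] 1/5 → 2 ('ba')
  [14] 5/0 → 1 ('b')

[0, 1, 4, 3, 5, 2, 4, 1, 3, 3, 0, 2, 4, 2, 1]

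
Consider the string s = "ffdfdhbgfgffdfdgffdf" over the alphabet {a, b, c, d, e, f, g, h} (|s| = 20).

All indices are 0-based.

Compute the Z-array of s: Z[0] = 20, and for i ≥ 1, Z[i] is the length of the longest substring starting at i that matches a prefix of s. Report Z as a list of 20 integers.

Z[0]=20
i=1: outside box; Z[1]=1 extend→box=[1,2)
i=2: outside box; Z[2]=0
i=3: outside box; Z[3]=1 extend→box=[3,4)
i=4: outside box; Z[4]=0
i=5: outside box; Z[5]=0
i=6: outside box; Z[6]=0
i=7: outside box; Z[7]=0
i=8: outside box; Z[8]=1 extend→box=[8,9)
i=9: outside box; Z[9]=0
i=10: outside box; Z[10]=5 extend→box=[10,15)
i=11: min(r-i=4, Z[1]=1)=1; Z[11]=1
i=12: min(r-i=3, Z[2]=0)=0; Z[12]=0
i=13: min(r-i=2, Z[3]=1)=1; Z[13]=1
i=14: min(r-i=1, Z[4]=0)=0; Z[14]=0
i=15: outside box; Z[15]=0
i=16: outside box; Z[16]=4 extend→box=[16,20)
i=17: min(r-i=3, Z[1]=1)=1; Z[17]=1
i=18: min(r-i=2, Z[2]=0)=0; Z[18]=0
i=19: min(r-i=1, Z[3]=1)=1; Z[19]=1

[20, 1, 0, 1, 0, 0, 0, 0, 1, 0, 5, 1, 0, 1, 0, 0, 4, 1, 0, 1]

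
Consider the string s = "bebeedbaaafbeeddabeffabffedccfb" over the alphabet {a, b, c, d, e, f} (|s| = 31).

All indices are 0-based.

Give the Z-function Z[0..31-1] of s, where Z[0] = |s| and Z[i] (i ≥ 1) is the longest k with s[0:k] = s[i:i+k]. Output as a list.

[31, 0, 2, 0, 0, 0, 1, 0, 0, 0, 0, 2, 0, 0, 0, 0, 0, 2, 0, 0, 0, 0, 1, 0, 0, 0, 0, 0, 0, 0, 1]

Z[0]=31
i=1: fresh scan; Z[1]=0
i=2: fresh scan; Z[2]=2 scan→box=[2,4)
i=3: min(r-i=1, Z[1]=0)=0; Z[3]=0
i=4: fresh scan; Z[4]=0
i=5: fresh scan; Z[5]=0
i=6: fresh scan; Z[6]=1 scan→box=[6,7)
i=7: fresh scan; Z[7]=0
i=8: fresh scan; Z[8]=0
i=9: fresh scan; Z[9]=0
i=10: fresh scan; Z[10]=0
i=11: fresh scan; Z[11]=2 scan→box=[11,13)
i=12: min(r-i=1, Z[1]=0)=0; Z[12]=0
i=13: fresh scan; Z[13]=0
i=14: fresh scan; Z[14]=0
i=15: fresh scan; Z[15]=0
i=16: fresh scan; Z[16]=0
i=17: fresh scan; Z[17]=2 scan→box=[17,19)
i=18: min(r-i=1, Z[1]=0)=0; Z[18]=0
i=19: fresh scan; Z[19]=0
i=20: fresh scan; Z[20]=0
i=21: fresh scan; Z[21]=0
i=22: fresh scan; Z[22]=1 scan→box=[22,23)
i=23: fresh scan; Z[23]=0
i=24: fresh scan; Z[24]=0
i=25: fresh scan; Z[25]=0
i=26: fresh scan; Z[26]=0
i=27: fresh scan; Z[27]=0
i=28: fresh scan; Z[28]=0
i=29: fresh scan; Z[29]=0
i=30: fresh scan; Z[30]=1 scan→box=[30,31)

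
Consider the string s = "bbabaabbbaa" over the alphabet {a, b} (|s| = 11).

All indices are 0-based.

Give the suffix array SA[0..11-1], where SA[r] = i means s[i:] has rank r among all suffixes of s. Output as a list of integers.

[10, 9, 4, 2, 5, 8, 3, 1, 7, 0, 6]

rank→(start, suffix):
  0 → (10, 'a')
  1 → (9, 'aa')
  2 → (4, 'aabbbaa')
  3 → (2, 'abaabbbaa')
  4 → (5, 'abbbaa')
  5 → (8, 'baa')
  6 → (3, 'baabbbaa')
  7 → (1, 'babaabbbaa')
  8 → (7, 'bbaa')
  9 → (0, 'bbabaabbbaa')
  10 → (6, 'bbbaa')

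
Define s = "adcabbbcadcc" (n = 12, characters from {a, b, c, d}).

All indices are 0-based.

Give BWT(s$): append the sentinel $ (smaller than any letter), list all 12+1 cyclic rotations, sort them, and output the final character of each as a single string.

rank  rotation       last
    0  $adcabbbcadcc  c
    1  abbbcadcc$adc  c
    2  adcabbbcadcc$  $
    3  adcc$adcabbbc  c
    4  bbbcadcc$adca  a
    5  bbcadcc$adcab  b
    6  bcadcc$adcabb  b
    7  c$adcabbbcadc  c
    8  cabbbcadcc$ad  d
    9  cadcc$adcabbb  b
   10  cc$adcabbbcad  d
   11  dcabbbcadcc$a  a
   12  dcc$adcabbbca  a

cc$cabbcdbdaa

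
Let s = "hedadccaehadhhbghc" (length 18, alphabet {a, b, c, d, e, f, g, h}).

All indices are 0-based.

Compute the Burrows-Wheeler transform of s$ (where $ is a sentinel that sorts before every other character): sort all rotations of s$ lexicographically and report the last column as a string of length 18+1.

rank  rotation             last
    0  $hedadccaehadhhbghc  c
    1  adccaehadhhbghc$hed  d
    2  adhhbghc$hedadccaeh  h
    3  aehadhhbghc$hedadcc  c
    4  bghc$hedadccaehadhh  h
    5  c$hedadccaehadhhbgh  h
    6  caehadhhbghc$hedadc  c
    7  ccaehadhhbghc$hedad  d
    8  dadccaehadhhbghc$he  e
    9  dccaehadhhbghc$heda  a
   10  dhhbghc$hedadccaeha  a
   11  edadccaehadhhbghc$h  h
   12  ehadhhbghc$hedadcca  a
   13  ghc$hedadccaehadhhb  b
   14  hadhhbghc$hedadccae  e
   15  hbghc$hedadccaehadh  h
   16  hc$hedadccaehadhhbg  g
   17  hedadccaehadhhbghc$  $
   18  hhbghc$hedadccaehad  d

cdhchhcdeaahabehg$d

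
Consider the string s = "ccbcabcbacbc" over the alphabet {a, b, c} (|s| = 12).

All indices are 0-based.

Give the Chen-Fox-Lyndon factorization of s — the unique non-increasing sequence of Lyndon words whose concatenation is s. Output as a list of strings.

emit factor 1: 'c' (i=0, period=1)
emit factor 2: 'c' (i=1, period=1)
emit factor 3: 'bc' (i=2, period=2)
emit factor 4: 'abcbacbc' (i=4, period=8)

["c", "c", "bc", "abcbacbc"]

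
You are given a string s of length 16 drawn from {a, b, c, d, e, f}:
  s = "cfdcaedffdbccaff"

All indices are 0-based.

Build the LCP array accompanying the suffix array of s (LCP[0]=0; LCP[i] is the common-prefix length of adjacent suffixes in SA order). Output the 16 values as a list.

[0, 1, 0, 0, 2, 1, 1, 0, 1, 1, 0, 0, 1, 2, 1, 2]

rank→(start, suffix):
  0 → (4, 'aedffdbccaff')
  1 → (13, 'aff')
  2 → (10, 'bccaff')
  3 → (3, 'caedffdbccaff')
  4 → (12, 'caff')
  5 → (11, 'ccaff')
  6 → (0, 'cfdcaedffdbccaff')
  7 → (9, 'dbccaff')
  8 → (2, 'dcaedffdbccaff')
  9 → (6, 'dffdbccaff')
  10 → (5, 'edffdbccaff')
  11 → (15, 'f')
  12 → (8, 'fdbccaff')
  13 → (1, 'fdcaedffdbccaff')
  14 → (14, 'ff')
  15 → (7, 'ffdbccaff')

SA = [4, 13, 10, 3, 12, 11, 0, 9, 2, 6, 5, 15, 8, 1, 14, 7]
i: (SA[i-1],SA[i]) lcp shared
  1: (4,13) 1 'a'
  2: (13,10) 0 ''
  3: (10,3) 0 ''
  4: (3,12) 2 'ca'
  5: (12,11) 1 'c'
  6: (11,0) 1 'c'
  7: (0,9) 0 ''
  8: (9,2) 1 'd'
  9: (2,6) 1 'd'
  10: (6,5) 0 ''
  11: (5,15) 0 ''
  12: (15,8) 1 'f'
  13: (8,1) 2 'fd'
  14: (1,14) 1 'f'
  15: (14,7) 2 'ff'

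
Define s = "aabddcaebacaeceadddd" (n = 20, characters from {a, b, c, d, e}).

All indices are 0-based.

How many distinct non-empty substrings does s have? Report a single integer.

rank | idx | suffix
   0 |   0 | aabddcaebacaeceadddd
   1 |   1 | abddcaebacaeceadddd
   2 |   9 | acaeceadddd
   3 |  15 | adddd
   4 |   6 | aebacaeceadddd
   5 |  11 | aeceadddd
   6 |   8 | bacaeceadddd
   7 |   2 | bddcaebacaeceadddd
   8 |   5 | caebacaeceadddd
   9 |  10 | caeceadddd
  10 |  13 | ceadddd
  11 |  19 | d
  12 |   4 | dcaebacaeceadddd
  13 |  18 | dd
  14 |   3 | ddcaebacaeceadddd
  15 |  17 | ddd
  16 |  16 | dddd
  17 |  14 | eadddd
  18 |   7 | ebacaeceadddd
  19 |  12 | eceadddd

SA = [0, 1, 9, 15, 6, 11, 8, 2, 5, 10, 13, 19, 4, 18, 3, 17, 16, 14, 7, 12]
i: (SA[i-1],SA[i]) lcp shared
  1: (0,1) 1 'a'
  2: (1,9) 1 'a'
  3: (9,15) 1 'a'
  4: (15,6) 1 'a'
  5: (6,11) 2 'ae'
  6: (11,8) 0 ''
  7: (8,2) 1 'b'
  8: (2,5) 0 ''
  9: (5,10) 3 'cae'
  10: (10,13) 1 'c'
  11: (13,19) 0 ''
  12: (19,4) 1 'd'
  13: (4,18) 1 'd'
  14: (18,3) 2 'dd'
  15: (3,17) 2 'dd'
  16: (17,16) 3 'ddd'
  17: (16,14) 0 ''
  18: (14,7) 1 'e'
  19: (7,12) 1 'e'

n(n+1)/2 = 20·21/2 = 210
Σ LCP = 0 + 1 + 1 + 1 + 1 + 2 + 0 + 1 + 0 + 3 + 1 + 0 + 1 + 1 + 2 + 2 + 3 + 0 + 1 + 1 = 22
distinct = 210 − 22 = 188

188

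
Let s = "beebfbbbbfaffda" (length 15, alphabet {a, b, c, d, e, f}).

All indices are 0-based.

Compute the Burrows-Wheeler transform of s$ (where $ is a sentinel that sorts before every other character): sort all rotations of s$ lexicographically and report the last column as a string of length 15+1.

adffbb$befebbbfa

rank  rotation          last
    0  $beebfbbbbfaffda  a
    1  a$beebfbbbbfaffd  d
    2  affda$beebfbbbbf  f
    3  bbbbfaffda$beebf  f
    4  bbbfaffda$beebfb  b
    5  bbfaffda$beebfbb  b
    6  beebfbbbbfaffda$  $
    7  bfaffda$beebfbbb  b
    8  bfbbbbfaffda$bee  e
    9  da$beebfbbbbfaff  f
   10  ebfbbbbfaffda$be  e
   11  eebfbbbbfaffda$b  b
   12  faffda$beebfbbbb  b
   13  fbbbbfaffda$beeb  b
   14  fda$beebfbbbbfaf  f
   15  ffda$beebfbbbbfa  a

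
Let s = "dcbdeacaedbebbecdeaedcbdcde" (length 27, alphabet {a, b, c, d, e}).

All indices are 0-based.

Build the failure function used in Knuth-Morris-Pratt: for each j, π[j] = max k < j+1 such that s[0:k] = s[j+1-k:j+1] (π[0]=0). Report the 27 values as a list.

[0, 0, 0, 1, 0, 0, 0, 0, 0, 1, 0, 0, 0, 0, 0, 0, 1, 0, 0, 0, 1, 2, 3, 4, 2, 1, 0]

π[0] = 0
j=1 s[j]='c': π[1]=0 (border '')
j=2 s[j]='b': π[2]=0 (border '')
j=3 s[j]='d': π[3]=1 (border 'd')
j=4 s[j]='e': k: 1→0; π[4]=0 (border '')
j=5 s[j]='a': π[5]=0 (border '')
j=6 s[j]='c': π[6]=0 (border '')
j=7 s[j]='a': π[7]=0 (border '')
j=8 s[j]='e': π[8]=0 (border '')
j=9 s[j]='d': π[9]=1 (border 'd')
j=10 s[j]='b': k: 1→0; π[10]=0 (border '')
j=11 s[j]='e': π[11]=0 (border '')
j=12 s[j]='b': π[12]=0 (border '')
j=13 s[j]='b': π[13]=0 (border '')
j=14 s[j]='e': π[14]=0 (border '')
j=15 s[j]='c': π[15]=0 (border '')
j=16 s[j]='d': π[16]=1 (border 'd')
j=17 s[j]='e': k: 1→0; π[17]=0 (border '')
j=18 s[j]='a': π[18]=0 (border '')
j=19 s[j]='e': π[19]=0 (border '')
j=20 s[j]='d': π[20]=1 (border 'd')
j=21 s[j]='c': π[21]=2 (border 'dc')
j=22 s[j]='b': π[22]=3 (border 'dcb')
j=23 s[j]='d': π[23]=4 (border 'dcbd')
j=24 s[j]='c': k: 4→1; π[24]=2 (border 'dc')
j=25 s[j]='d': k: 2→0; π[25]=1 (border 'd')
j=26 s[j]='e': k: 1→0; π[26]=0 (border '')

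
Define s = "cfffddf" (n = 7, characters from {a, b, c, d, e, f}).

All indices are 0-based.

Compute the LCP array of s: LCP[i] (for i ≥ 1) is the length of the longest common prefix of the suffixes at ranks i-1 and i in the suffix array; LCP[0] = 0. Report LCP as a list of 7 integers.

rank | idx | suffix
   0 |   0 | cfffddf
   1 |   4 | ddf
   2 |   5 | df
   3 |   6 | f
   4 |   3 | fddf
   5 |   2 | ffddf
   6 |   1 | fffddf

SA = [0, 4, 5, 6, 3, 2, 1]
rank  pair      lcp
   1  s[0:],s[4:]  0  ''
   2  s[4:],s[5:]  1  'd'
   3  s[5:],s[6:]  0  ''
   4  s[6:],s[3:]  1  'f'
   5  s[3:],s[2:]  1  'f'
   6  s[2:],s[1:]  2  'ff'

[0, 0, 1, 0, 1, 1, 2]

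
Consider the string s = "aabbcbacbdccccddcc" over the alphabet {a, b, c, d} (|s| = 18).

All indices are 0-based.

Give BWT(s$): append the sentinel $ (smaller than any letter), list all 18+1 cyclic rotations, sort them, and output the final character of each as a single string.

rank  rotation             last
    0  $aabbcbacbdccccddcc  c
    1  aabbcbacbdccccddcc$  $
    2  abbcbacbdccccddcc$a  a
    3  acbdccccddcc$aabbcb  b
    4  bacbdccccddcc$aabbc  c
    5  bbcbacbdccccddcc$aa  a
    6  bcbacbdccccddcc$aab  b
    7  bdccccddcc$aabbcbac  c
    8  c$aabbcbacbdccccddc  c
    9  cbacbdccccddcc$aabb  b
   10  cbdccccddcc$aabbcba  a
   11  cc$aabbcbacbdccccdd  d
   12  ccccddcc$aabbcbacbd  d
   13  cccddcc$aabbcbacbdc  c
   14  ccddcc$aabbcbacbdcc  c
   15  cddcc$aabbcbacbdccc  c
   16  dcc$aabbcbacbdccccd  d
   17  dccccddcc$aabbcbacb  b
   18  ddcc$aabbcbacbdcccc  c

c$abcabccbaddcccdbc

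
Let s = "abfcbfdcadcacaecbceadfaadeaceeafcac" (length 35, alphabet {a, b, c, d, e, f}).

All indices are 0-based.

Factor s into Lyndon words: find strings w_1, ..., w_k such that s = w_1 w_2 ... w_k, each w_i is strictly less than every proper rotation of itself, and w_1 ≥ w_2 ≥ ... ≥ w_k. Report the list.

emit factor 1: 'abfcbfdcadcacaecbceadf' (i=0, period=22)
emit factor 2: 'aadeaceeafcac' (i=22, period=13)

["abfcbfdcadcacaecbceadf", "aadeaceeafcac"]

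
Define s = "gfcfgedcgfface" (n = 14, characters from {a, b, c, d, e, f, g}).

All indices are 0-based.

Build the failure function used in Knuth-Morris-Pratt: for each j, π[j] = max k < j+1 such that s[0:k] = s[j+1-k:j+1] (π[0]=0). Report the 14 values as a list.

[0, 0, 0, 0, 1, 0, 0, 0, 1, 2, 0, 0, 0, 0]

π[0] = 0
j=1 s[j]='f': π[1]=0 (border '')
j=2 s[j]='c': π[2]=0 (border '')
j=3 s[j]='f': π[3]=0 (border '')
j=4 s[j]='g': π[4]=1 (border 'g')
j=5 s[j]='e': k: 1→0; π[5]=0 (border '')
j=6 s[j]='d': π[6]=0 (border '')
j=7 s[j]='c': π[7]=0 (border '')
j=8 s[j]='g': π[8]=1 (border 'g')
j=9 s[j]='f': π[9]=2 (border 'gf')
j=10 s[j]='f': k: 2→0; π[10]=0 (border '')
j=11 s[j]='a': π[11]=0 (border '')
j=12 s[j]='c': π[12]=0 (border '')
j=13 s[j]='e': π[13]=0 (border '')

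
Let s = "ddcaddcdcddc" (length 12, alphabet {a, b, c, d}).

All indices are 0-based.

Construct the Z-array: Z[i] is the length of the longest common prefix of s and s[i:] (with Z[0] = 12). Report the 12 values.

Z[0]=12
i=1: i≥r, start 0; Z[1]=1 grow→box=[1,2)
i=2: i≥r, start 0; Z[2]=0
i=3: i≥r, start 0; Z[3]=0
i=4: i≥r, start 0; Z[4]=3 grow→box=[4,7)
i=5: min(r-i=2, Z[1]=1)=1; Z[5]=1
i=6: min(r-i=1, Z[2]=0)=0; Z[6]=0
i=7: i≥r, start 0; Z[7]=1 grow→box=[7,8)
i=8: i≥r, start 0; Z[8]=0
i=9: i≥r, start 0; Z[9]=3 grow→box=[9,12)
i=10: min(r-i=2, Z[1]=1)=1; Z[10]=1
i=11: min(r-i=1, Z[2]=0)=0; Z[11]=0

[12, 1, 0, 0, 3, 1, 0, 1, 0, 3, 1, 0]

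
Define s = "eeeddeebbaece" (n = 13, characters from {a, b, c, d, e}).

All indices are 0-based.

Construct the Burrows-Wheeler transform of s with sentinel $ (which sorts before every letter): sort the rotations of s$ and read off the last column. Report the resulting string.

ebbeeedceaede$

rank  rotation        last
    0  $eeeddeebbaece  e
    1  aece$eeeddeebb  b
    2  baece$eeeddeeb  b
    3  bbaece$eeeddee  e
    4  ce$eeeddeebbae  e
    5  ddeebbaece$eee  e
    6  deebbaece$eeed  d
    7  e$eeeddeebbaec  c
    8  ebbaece$eeedde  e
    9  ece$eeeddeebba  a
   10  eddeebbaece$ee  e
   11  eebbaece$eeedd  d
   12  eeddeebbaece$e  e
   13  eeeddeebbaece$  $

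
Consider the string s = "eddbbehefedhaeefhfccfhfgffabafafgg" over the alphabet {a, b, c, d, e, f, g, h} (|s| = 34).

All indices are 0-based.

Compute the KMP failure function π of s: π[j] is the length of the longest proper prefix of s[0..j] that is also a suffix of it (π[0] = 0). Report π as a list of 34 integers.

[0, 0, 0, 0, 0, 1, 0, 1, 0, 1, 2, 0, 0, 1, 1, 0, 0, 0, 0, 0, 0, 0, 0, 0, 0, 0, 0, 0, 0, 0, 0, 0, 0, 0]

π[0] = 0
j=1 s[j]='d': π[1]=0 (border '')
j=2 s[j]='d': π[2]=0 (border '')
j=3 s[j]='b': π[3]=0 (border '')
j=4 s[j]='b': π[4]=0 (border '')
j=5 s[j]='e': π[5]=1 (border 'e')
j=6 s[j]='h': k: 1→0; π[6]=0 (border '')
j=7 s[j]='e': π[7]=1 (border 'e')
j=8 s[j]='f': k: 1→0; π[8]=0 (border '')
j=9 s[j]='e': π[9]=1 (border 'e')
j=10 s[j]='d': π[10]=2 (border 'ed')
j=11 s[j]='h': k: 2→0; π[11]=0 (border '')
j=12 s[j]='a': π[12]=0 (border '')
j=13 s[j]='e': π[13]=1 (border 'e')
j=14 s[j]='e': k: 1→0; π[14]=1 (border 'e')
j=15 s[j]='f': k: 1→0; π[15]=0 (border '')
j=16 s[j]='h': π[16]=0 (border '')
j=17 s[j]='f': π[17]=0 (border '')
j=18 s[j]='c': π[18]=0 (border '')
j=19 s[j]='c': π[19]=0 (border '')
j=20 s[j]='f': π[20]=0 (border '')
j=21 s[j]='h': π[21]=0 (border '')
j=22 s[j]='f': π[22]=0 (border '')
j=23 s[j]='g': π[23]=0 (border '')
j=24 s[j]='f': π[24]=0 (border '')
j=25 s[j]='f': π[25]=0 (border '')
j=26 s[j]='a': π[26]=0 (border '')
j=27 s[j]='b': π[27]=0 (border '')
j=28 s[j]='a': π[28]=0 (border '')
j=29 s[j]='f': π[29]=0 (border '')
j=30 s[j]='a': π[30]=0 (border '')
j=31 s[j]='f': π[31]=0 (border '')
j=32 s[j]='g': π[32]=0 (border '')
j=33 s[j]='g': π[33]=0 (border '')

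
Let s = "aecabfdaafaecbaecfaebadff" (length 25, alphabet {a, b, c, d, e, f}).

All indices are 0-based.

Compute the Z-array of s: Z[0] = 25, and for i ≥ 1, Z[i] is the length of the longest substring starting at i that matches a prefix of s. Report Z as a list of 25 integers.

[25, 0, 0, 1, 0, 0, 0, 1, 1, 0, 3, 0, 0, 0, 3, 0, 0, 0, 2, 0, 0, 1, 0, 0, 0]

Z[0]=25
i=1: i≥r, start 0; Z[1]=0
i=2: i≥r, start 0; Z[2]=0
i=3: i≥r, start 0; Z[3]=1 extend→box=[3,4)
i=4: i≥r, start 0; Z[4]=0
i=5: i≥r, start 0; Z[5]=0
i=6: i≥r, start 0; Z[6]=0
i=7: i≥r, start 0; Z[7]=1 extend→box=[7,8)
i=8: i≥r, start 0; Z[8]=1 extend→box=[8,9)
i=9: i≥r, start 0; Z[9]=0
i=10: i≥r, start 0; Z[10]=3 extend→box=[10,13)
i=11: min(r-i=2, Z[1]=0)=0; Z[11]=0
i=12: min(r-i=1, Z[2]=0)=0; Z[12]=0
i=13: i≥r, start 0; Z[13]=0
i=14: i≥r, start 0; Z[14]=3 extend→box=[14,17)
i=15: min(r-i=2, Z[1]=0)=0; Z[15]=0
i=16: min(r-i=1, Z[2]=0)=0; Z[16]=0
i=17: i≥r, start 0; Z[17]=0
i=18: i≥r, start 0; Z[18]=2 extend→box=[18,20)
i=19: min(r-i=1, Z[1]=0)=0; Z[19]=0
i=20: i≥r, start 0; Z[20]=0
i=21: i≥r, start 0; Z[21]=1 extend→box=[21,22)
i=22: i≥r, start 0; Z[22]=0
i=23: i≥r, start 0; Z[23]=0
i=24: i≥r, start 0; Z[24]=0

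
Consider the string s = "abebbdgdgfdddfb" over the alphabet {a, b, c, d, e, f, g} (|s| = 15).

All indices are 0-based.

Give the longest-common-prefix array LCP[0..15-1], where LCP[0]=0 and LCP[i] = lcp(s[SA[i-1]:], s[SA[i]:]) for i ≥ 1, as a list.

sorted suffixes:
  #0 SA[0]=0  'abebbdgdgfdddfb'
  #1 SA[1]=14  'b'
  #2 SA[2]=3  'bbdgdgfdddfb'
  #3 SA[3]=4  'bdgdgfdddfb'
  #4 SA[4]=1  'bebbdgdgfdddfb'
  #5 SA[5]=10  'dddfb'
  #6 SA[6]=11  'ddfb'
  #7 SA[7]=12  'dfb'
  #8 SA[8]=5  'dgdgfdddfb'
  #9 SA[9]=7  'dgfdddfb'
  #10 SA[10]=2  'ebbdgdgfdddfb'
  #11 SA[11]=13  'fb'
  #12 SA[12]=9  'fdddfb'
  #13 SA[13]=6  'gdgfdddfb'
  #14 SA[14]=8  'gfdddfb'

SA = [0, 14, 3, 4, 1, 10, 11, 12, 5, 7, 2, 13, 9, 6, 8]
rank  pair      lcp
   1  s[0:],s[14:]  0  ''
   2  s[14:],s[3:]  1  'b'
   3  s[3:],s[4:]  1  'b'
   4  s[4:],s[1:]  1  'b'
   5  s[1:],s[10:]  0  ''
   6  s[10:],s[11:]  2  'dd'
   7  s[11:],s[12:]  1  'd'
   8  s[12:],s[5:]  1  'd'
   9  s[5:],s[7:]  2  'dg'
  10  s[7:],s[2:]  0  ''
  11  s[2:],s[13:]  0  ''
  12  s[13:],s[9:]  1  'f'
  13  s[9:],s[6:]  0  ''
  14  s[6:],s[8:]  1  'g'

[0, 0, 1, 1, 1, 0, 2, 1, 1, 2, 0, 0, 1, 0, 1]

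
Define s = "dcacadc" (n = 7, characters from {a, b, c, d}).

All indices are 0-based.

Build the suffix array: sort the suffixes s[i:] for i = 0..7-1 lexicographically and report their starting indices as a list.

[2, 4, 6, 1, 3, 5, 0]

sorted suffixes:
  #0 SA[0]=2  'acadc'
  #1 SA[1]=4  'adc'
  #2 SA[2]=6  'c'
  #3 SA[3]=1  'cacadc'
  #4 SA[4]=3  'cadc'
  #5 SA[5]=5  'dc'
  #6 SA[6]=0  'dcacadc'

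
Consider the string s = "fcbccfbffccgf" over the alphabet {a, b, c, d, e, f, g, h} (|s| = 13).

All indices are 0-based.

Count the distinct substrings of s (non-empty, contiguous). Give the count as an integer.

rank→(start, suffix):
  0 → (2, 'bccfbffccgf')
  1 → (6, 'bffccgf')
  2 → (1, 'cbccfbffccgf')
  3 → (3, 'ccfbffccgf')
  4 → (9, 'ccgf')
  5 → (4, 'cfbffccgf')
  6 → (10, 'cgf')
  7 → (12, 'f')
  8 → (5, 'fbffccgf')
  9 → (0, 'fcbccfbffccgf')
  10 → (8, 'fccgf')
  11 → (7, 'ffccgf')
  12 → (11, 'gf')

SA = [2, 6, 1, 3, 9, 4, 10, 12, 5, 0, 8, 7, 11]
[i] adj suffixes → lcp
  [1] 2/6 → 1 ('b')
  [2] 6/1 → 0 ('')
  [3] 1/3 → 1 ('c')
  [4] 3/9 → 2 ('cc')
  [5] 9/4 → 1 ('c')
  [6] 4/10 → 1 ('c')
  [7] 10/12 → 0 ('')
  [8] 12/5 → 1 ('f')
  [9] 5/0 → 1 ('f')
  [10] 0/8 → 2 ('fc')
  [11] 8/7 → 1 ('f')
  [12] 7/11 → 0 ('')

n(n+1)/2 = 13·14/2 = 91
Σ LCP = 0 + 1 + 0 + 1 + 2 + 1 + 1 + 0 + 1 + 1 + 2 + 1 + 0 = 11
distinct = 91 − 11 = 80

80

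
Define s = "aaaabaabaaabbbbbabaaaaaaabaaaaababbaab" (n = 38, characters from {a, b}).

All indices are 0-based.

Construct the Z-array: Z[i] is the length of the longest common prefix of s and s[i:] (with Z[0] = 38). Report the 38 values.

[38, 3, 2, 1, 0, 2, 1, 0, 3, 2, 1, 0, 0, 0, 0, 0, 1, 0, 4, 4, 4, 7, 3, 2, 1, 0, 4, 6, 3, 2, 1, 0, 1, 0, 0, 2, 1, 0]

Z[0]=38
i=1: outside box; Z[1]=3 grow→box=[1,4)
i=2: min(r-i=2, Z[1]=3)=2; Z[2]=2
i=3: min(r-i=1, Z[2]=2)=1; Z[3]=1
i=4: outside box; Z[4]=0
i=5: outside box; Z[5]=2 grow→box=[5,7)
i=6: min(r-i=1, Z[1]=3)=1; Z[6]=1
i=7: outside box; Z[7]=0
i=8: outside box; Z[8]=3 grow→box=[8,11)
i=9: min(r-i=2, Z[1]=3)=2; Z[9]=2
i=10: min(r-i=1, Z[2]=2)=1; Z[10]=1
i=11: outside box; Z[11]=0
i=12: outside box; Z[12]=0
i=13: outside box; Z[13]=0
i=14: outside box; Z[14]=0
i=15: outside box; Z[15]=0
i=16: outside box; Z[16]=1 grow→box=[16,17)
i=17: outside box; Z[17]=0
i=18: outside box; Z[18]=4 grow→box=[18,22)
i=19: min(r-i=3, Z[1]=3)=3; Z[19]=4 grow→box=[19,23)
i=20: min(r-i=3, Z[1]=3)=3; Z[20]=4 grow→box=[20,24)
i=21: min(r-i=3, Z[1]=3)=3; Z[21]=7 grow→box=[21,28)
i=22: min(r-i=6, Z[1]=3)=3; Z[22]=3
i=23: min(r-i=5, Z[2]=2)=2; Z[23]=2
i=24: min(r-i=4, Z[3]=1)=1; Z[24]=1
i=25: min(r-i=3, Z[4]=0)=0; Z[25]=0
i=26: min(r-i=2, Z[5]=2)=2; Z[26]=4 grow→box=[26,30)
i=27: min(r-i=3, Z[1]=3)=3; Z[27]=6 grow→box=[27,33)
i=28: min(r-i=5, Z[1]=3)=3; Z[28]=3
i=29: min(r-i=4, Z[2]=2)=2; Z[29]=2
i=30: min(r-i=3, Z[3]=1)=1; Z[30]=1
i=31: min(r-i=2, Z[4]=0)=0; Z[31]=0
i=32: min(r-i=1, Z[5]=2)=1; Z[32]=1
i=33: outside box; Z[33]=0
i=34: outside box; Z[34]=0
i=35: outside box; Z[35]=2 grow→box=[35,37)
i=36: min(r-i=1, Z[1]=3)=1; Z[36]=1
i=37: outside box; Z[37]=0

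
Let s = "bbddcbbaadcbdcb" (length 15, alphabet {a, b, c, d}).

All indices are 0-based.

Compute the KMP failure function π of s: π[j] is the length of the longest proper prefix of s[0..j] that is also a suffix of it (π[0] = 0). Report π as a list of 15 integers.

[0, 1, 0, 0, 0, 1, 2, 0, 0, 0, 0, 1, 0, 0, 1]

π[0] = 0
j=1 s[j]='b': π[1]=1 (border 'b')
j=2 s[j]='d': k: 1→0; π[2]=0 (border '')
j=3 s[j]='d': π[3]=0 (border '')
j=4 s[j]='c': π[4]=0 (border '')
j=5 s[j]='b': π[5]=1 (border 'b')
j=6 s[j]='b': π[6]=2 (border 'bb')
j=7 s[j]='a': k: 2→1→0; π[7]=0 (border '')
j=8 s[j]='a': π[8]=0 (border '')
j=9 s[j]='d': π[9]=0 (border '')
j=10 s[j]='c': π[10]=0 (border '')
j=11 s[j]='b': π[11]=1 (border 'b')
j=12 s[j]='d': k: 1→0; π[12]=0 (border '')
j=13 s[j]='c': π[13]=0 (border '')
j=14 s[j]='b': π[14]=1 (border 'b')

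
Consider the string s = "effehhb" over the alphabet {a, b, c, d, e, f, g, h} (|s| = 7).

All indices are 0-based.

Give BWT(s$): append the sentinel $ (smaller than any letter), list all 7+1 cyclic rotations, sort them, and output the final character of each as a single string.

rank  rotation  last
    0  $effehhb  b
    1  b$effehh  h
    2  effehhb$  $
    3  ehhb$eff  f
    4  fehhb$ef  f
    5  ffehhb$e  e
    6  hb$effeh  h
    7  hhb$effe  e

bh$ffehe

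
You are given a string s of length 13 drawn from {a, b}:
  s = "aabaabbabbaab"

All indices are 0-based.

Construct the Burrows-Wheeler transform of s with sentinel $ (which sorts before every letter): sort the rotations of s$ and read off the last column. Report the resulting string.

bb$baabaababaa

rank  rotation        last
    0  $aabaabbabbaab  b
    1  aab$aabaabbabb  b
    2  aabaabbabbaab$  $
    3  aabbabbaab$aab  b
    4  ab$aabaabbabba  a
    5  abaabbabbaab$a  a
    6  abbaab$aabaabb  b
    7  abbabbaab$aaba  a
    8  b$aabaabbabbaa  a
    9  baab$aabaabbab  b
   10  baabbabbaab$aa  a
   11  babbaab$aabaab  b
   12  bbaab$aabaabba  a
   13  bbabbaab$aabaa  a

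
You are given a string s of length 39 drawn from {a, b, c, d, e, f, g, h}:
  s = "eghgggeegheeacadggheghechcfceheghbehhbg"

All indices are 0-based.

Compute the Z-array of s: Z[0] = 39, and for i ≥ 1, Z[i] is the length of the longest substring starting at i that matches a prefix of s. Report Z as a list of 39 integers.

[39, 0, 0, 0, 0, 0, 1, 3, 0, 0, 1, 1, 0, 0, 0, 0, 0, 0, 0, 3, 0, 0, 1, 0, 0, 0, 0, 0, 1, 0, 3, 0, 0, 0, 1, 0, 0, 0, 0]

Z[0]=39
i=1: i≥r, start 0; Z[1]=0
i=2: i≥r, start 0; Z[2]=0
i=3: i≥r, start 0; Z[3]=0
i=4: i≥r, start 0; Z[4]=0
i=5: i≥r, start 0; Z[5]=0
i=6: i≥r, start 0; Z[6]=1 scan→box=[6,7)
i=7: i≥r, start 0; Z[7]=3 scan→box=[7,10)
i=8: min(r-i=2, Z[1]=0)=0; Z[8]=0
i=9: min(r-i=1, Z[2]=0)=0; Z[9]=0
i=10: i≥r, start 0; Z[10]=1 scan→box=[10,11)
i=11: i≥r, start 0; Z[11]=1 scan→box=[11,12)
i=12: i≥r, start 0; Z[12]=0
i=13: i≥r, start 0; Z[13]=0
i=14: i≥r, start 0; Z[14]=0
i=15: i≥r, start 0; Z[15]=0
i=16: i≥r, start 0; Z[16]=0
i=17: i≥r, start 0; Z[17]=0
i=18: i≥r, start 0; Z[18]=0
i=19: i≥r, start 0; Z[19]=3 scan→box=[19,22)
i=20: min(r-i=2, Z[1]=0)=0; Z[20]=0
i=21: min(r-i=1, Z[2]=0)=0; Z[21]=0
i=22: i≥r, start 0; Z[22]=1 scan→box=[22,23)
i=23: i≥r, start 0; Z[23]=0
i=24: i≥r, start 0; Z[24]=0
i=25: i≥r, start 0; Z[25]=0
i=26: i≥r, start 0; Z[26]=0
i=27: i≥r, start 0; Z[27]=0
i=28: i≥r, start 0; Z[28]=1 scan→box=[28,29)
i=29: i≥r, start 0; Z[29]=0
i=30: i≥r, start 0; Z[30]=3 scan→box=[30,33)
i=31: min(r-i=2, Z[1]=0)=0; Z[31]=0
i=32: min(r-i=1, Z[2]=0)=0; Z[32]=0
i=33: i≥r, start 0; Z[33]=0
i=34: i≥r, start 0; Z[34]=1 scan→box=[34,35)
i=35: i≥r, start 0; Z[35]=0
i=36: i≥r, start 0; Z[36]=0
i=37: i≥r, start 0; Z[37]=0
i=38: i≥r, start 0; Z[38]=0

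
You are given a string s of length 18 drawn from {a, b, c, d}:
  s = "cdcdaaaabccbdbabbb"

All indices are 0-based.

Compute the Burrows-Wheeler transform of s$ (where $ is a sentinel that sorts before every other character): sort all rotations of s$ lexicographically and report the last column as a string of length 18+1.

bdaababdbaaccbd$cbc

rank  rotation             last
    0  $cdcdaaaabccbdbabbb  b
    1  aaaabccbdbabbb$cdcd  d
    2  aaabccbdbabbb$cdcda  a
    3  aabccbdbabbb$cdcdaa  a
    4  abbb$cdcdaaaabccbdb  b
    5  abccbdbabbb$cdcdaaa  a
    6  b$cdcdaaaabccbdbabb  b
    7  babbb$cdcdaaaabccbd  d
    8  bb$cdcdaaaabccbdbab  b
    9  bbb$cdcdaaaabccbdba  a
   10  bccbdbabbb$cdcdaaaa  a
   11  bdbabbb$cdcdaaaabcc  c
   12  cbdbabbb$cdcdaaaabc  c
   13  ccbdbabbb$cdcdaaaab  b
   14  cdaaaabccbdbabbb$cd  d
   15  cdcdaaaabccbdbabbb$  $
   16  daaaabccbdbabbb$cdc  c
   17  dbabbb$cdcdaaaabccb  b
   18  dcdaaaabccbdbabbb$c  c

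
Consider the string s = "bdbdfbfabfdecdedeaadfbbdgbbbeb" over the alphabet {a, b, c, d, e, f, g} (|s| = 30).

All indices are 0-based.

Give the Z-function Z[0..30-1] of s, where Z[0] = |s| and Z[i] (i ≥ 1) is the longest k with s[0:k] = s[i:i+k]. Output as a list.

Z[0]=30
i=1: fresh scan; Z[1]=0
i=2: fresh scan; Z[2]=2 extend→box=[2,4)
i=3: min(r-i=1, Z[1]=0)=0; Z[3]=0
i=4: fresh scan; Z[4]=0
i=5: fresh scan; Z[5]=1 extend→box=[5,6)
i=6: fresh scan; Z[6]=0
i=7: fresh scan; Z[7]=0
i=8: fresh scan; Z[8]=1 extend→box=[8,9)
i=9: fresh scan; Z[9]=0
i=10: fresh scan; Z[10]=0
i=11: fresh scan; Z[11]=0
i=12: fresh scan; Z[12]=0
i=13: fresh scan; Z[13]=0
i=14: fresh scan; Z[14]=0
i=15: fresh scan; Z[15]=0
i=16: fresh scan; Z[16]=0
i=17: fresh scan; Z[17]=0
i=18: fresh scan; Z[18]=0
i=19: fresh scan; Z[19]=0
i=20: fresh scan; Z[20]=0
i=21: fresh scan; Z[21]=1 extend→box=[21,22)
i=22: fresh scan; Z[22]=2 extend→box=[22,24)
i=23: min(r-i=1, Z[1]=0)=0; Z[23]=0
i=24: fresh scan; Z[24]=0
i=25: fresh scan; Z[25]=1 extend→box=[25,26)
i=26: fresh scan; Z[26]=1 extend→box=[26,27)
i=27: fresh scan; Z[27]=1 extend→box=[27,28)
i=28: fresh scan; Z[28]=0
i=29: fresh scan; Z[29]=1 extend→box=[29,30)

[30, 0, 2, 0, 0, 1, 0, 0, 1, 0, 0, 0, 0, 0, 0, 0, 0, 0, 0, 0, 0, 1, 2, 0, 0, 1, 1, 1, 0, 1]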